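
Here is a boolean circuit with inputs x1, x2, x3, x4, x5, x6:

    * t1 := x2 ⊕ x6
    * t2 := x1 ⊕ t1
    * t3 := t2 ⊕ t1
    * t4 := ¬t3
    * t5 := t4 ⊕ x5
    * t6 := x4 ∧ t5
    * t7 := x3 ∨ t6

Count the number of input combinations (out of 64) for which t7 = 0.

24

t7 = x3 ∨ t6 must be 0, so both x3 = 0 and t6 = 0.
t6 = x4 ∧ t5 must be 0, so at least one of x4, t5 is 0.
Enumerating the 64 input combinations, 24 give t7 = 0 and 40 give t7 = 1.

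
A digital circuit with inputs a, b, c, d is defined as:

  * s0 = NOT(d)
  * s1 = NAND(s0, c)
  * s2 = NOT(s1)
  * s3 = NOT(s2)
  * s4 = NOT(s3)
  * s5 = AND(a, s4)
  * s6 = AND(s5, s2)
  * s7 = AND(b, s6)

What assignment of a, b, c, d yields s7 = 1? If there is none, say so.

a=1, b=1, c=1, d=0

s7 = AND(b, s6) must be 1, so both b = 1 and s6 = 1.
s6 = AND(s5, s2) must be 1, so both s5 = 1 and s2 = 1.
s5 = AND(a, s4) must be 1, so both a = 1 and s4 = 1.
Check with a=1, b=1, c=1, d=0:
s0 = NOT(d) = NOT 0 = 1
s1 = NAND(s0, c) = NAND(1, 1) = 0
s2 = NOT(s1) = NOT 0 = 1
s3 = NOT(s2) = NOT 1 = 0
s4 = NOT(s3) = NOT 0 = 1
s5 = AND(a, s4) = AND(1, 1) = 1
s6 = AND(s5, s2) = AND(1, 1) = 1
s7 = AND(b, s6) = AND(1, 1) = 1
So s7 = 1 as required.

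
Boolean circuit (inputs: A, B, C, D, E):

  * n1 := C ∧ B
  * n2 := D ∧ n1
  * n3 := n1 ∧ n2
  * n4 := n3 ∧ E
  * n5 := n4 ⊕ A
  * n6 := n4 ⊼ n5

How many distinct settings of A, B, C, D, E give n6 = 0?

1

n6 = n4 ⊼ n5 must be 0, so both n4 = 1 and n5 = 1.
n4 = n3 ∧ E must be 1, so both n3 = 1 and E = 1.
Enumerating the 32 input combinations, 1 give n6 = 0 and 31 give n6 = 1.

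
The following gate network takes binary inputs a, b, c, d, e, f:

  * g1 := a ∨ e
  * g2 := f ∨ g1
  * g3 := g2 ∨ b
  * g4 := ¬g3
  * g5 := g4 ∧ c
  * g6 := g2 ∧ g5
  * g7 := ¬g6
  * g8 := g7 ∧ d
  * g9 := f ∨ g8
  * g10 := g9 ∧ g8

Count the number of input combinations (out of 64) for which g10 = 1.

32

g10 = g9 ∧ g8 must be 1, so both g9 = 1 and g8 = 1.
g9 = f ∨ g8 must be 1, so at least one of f, g8 is 1.
g8 = g7 ∧ d must be 1, so both g7 = 1 and d = 1.
Enumerating the 64 input combinations, 32 give g10 = 1 and 32 give g10 = 0.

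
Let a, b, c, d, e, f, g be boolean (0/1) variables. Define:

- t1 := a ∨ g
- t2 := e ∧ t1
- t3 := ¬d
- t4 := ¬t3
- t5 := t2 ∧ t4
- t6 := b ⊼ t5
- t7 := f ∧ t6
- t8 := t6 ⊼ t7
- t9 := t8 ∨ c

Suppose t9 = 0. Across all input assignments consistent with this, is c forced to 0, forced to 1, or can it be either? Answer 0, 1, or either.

t9 = t8 ∨ c must be 0, so both t8 = 0 and c = 0.
t8 = t6 ⊼ t7 must be 0, so both t6 = 1 and t7 = 1.
t6 = b ⊼ t5 must be 1, so at least one of b, t5 is 0.
Every assignment with t9 = 0 has c = 0; there are 29 such assignment(s).

0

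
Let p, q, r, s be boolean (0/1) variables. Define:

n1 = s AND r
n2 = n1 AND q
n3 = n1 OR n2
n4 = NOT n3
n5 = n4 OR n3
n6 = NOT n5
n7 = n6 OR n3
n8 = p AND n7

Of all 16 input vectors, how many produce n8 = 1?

n8 = p AND n7 must be 1, so both p = 1 and n7 = 1.
n7 = n6 OR n3 must be 1, so at least one of n6, n3 is 1.
Enumerating the 16 input combinations, 2 give n8 = 1 and 14 give n8 = 0.

2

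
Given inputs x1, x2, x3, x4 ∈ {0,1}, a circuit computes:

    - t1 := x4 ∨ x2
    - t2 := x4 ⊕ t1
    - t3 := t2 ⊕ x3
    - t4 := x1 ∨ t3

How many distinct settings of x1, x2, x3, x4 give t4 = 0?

t4 = x1 ∨ t3 must be 0, so both x1 = 0 and t3 = 0.
Satisfying assignments:
  x1=0, x2=0, x3=0, x4=0
  x1=0, x2=0, x3=0, x4=1
  x1=0, x2=1, x3=0, x4=1
  x1=0, x2=1, x3=1, x4=0

4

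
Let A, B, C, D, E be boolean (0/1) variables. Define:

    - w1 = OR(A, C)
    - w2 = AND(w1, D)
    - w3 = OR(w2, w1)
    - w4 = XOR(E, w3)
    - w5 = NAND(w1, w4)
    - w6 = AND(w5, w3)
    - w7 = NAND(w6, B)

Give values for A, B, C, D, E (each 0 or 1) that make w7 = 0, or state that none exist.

A=1, B=1, C=1, D=0, E=1

w7 = NAND(w6, B) must be 0, so both w6 = 1 and B = 1.
Check with A=1, B=1, C=1, D=0, E=1:
w1 = OR(A, C) = OR(1, 1) = 1
w2 = AND(w1, D) = AND(1, 0) = 0
w3 = OR(w2, w1) = OR(0, 1) = 1
w4 = XOR(E, w3) = XOR(1, 1) = 0
w5 = NAND(w1, w4) = NAND(1, 0) = 1
w6 = AND(w5, w3) = AND(1, 1) = 1
w7 = NAND(w6, B) = NAND(1, 1) = 0
So w7 = 0 as required.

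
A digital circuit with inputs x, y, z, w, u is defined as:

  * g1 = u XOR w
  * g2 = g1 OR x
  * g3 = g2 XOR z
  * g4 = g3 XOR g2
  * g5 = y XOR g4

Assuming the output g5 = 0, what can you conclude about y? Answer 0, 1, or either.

either

Both values of y occur among assignments with g5 = 0:
  y=0: x=0, y=0, z=0, w=0, u=0
  y=1: x=0, y=1, z=1, w=0, u=0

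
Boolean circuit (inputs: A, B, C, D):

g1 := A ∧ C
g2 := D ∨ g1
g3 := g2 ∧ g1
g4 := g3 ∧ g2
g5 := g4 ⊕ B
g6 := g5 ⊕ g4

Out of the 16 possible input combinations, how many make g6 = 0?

8

g6 = g5 ⊕ g4 must be 0, so g5 and g4 are equal.
Enumerating the 16 input combinations, 8 give g6 = 0 and 8 give g6 = 1.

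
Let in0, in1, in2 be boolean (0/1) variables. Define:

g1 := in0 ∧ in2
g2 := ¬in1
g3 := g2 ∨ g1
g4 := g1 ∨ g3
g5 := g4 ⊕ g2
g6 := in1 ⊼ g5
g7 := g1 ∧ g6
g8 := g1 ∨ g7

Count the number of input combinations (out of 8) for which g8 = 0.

6

g8 = g1 ∨ g7 must be 0, so both g1 = 0 and g7 = 0.
g1 = in0 ∧ in2 must be 0, so at least one of in0, in2 is 0.
Satisfying assignments:
  in0=0, in1=0, in2=0
  in0=0, in1=0, in2=1
  in0=0, in1=1, in2=0
  in0=0, in1=1, in2=1
  in0=1, in1=0, in2=0
  in0=1, in1=1, in2=0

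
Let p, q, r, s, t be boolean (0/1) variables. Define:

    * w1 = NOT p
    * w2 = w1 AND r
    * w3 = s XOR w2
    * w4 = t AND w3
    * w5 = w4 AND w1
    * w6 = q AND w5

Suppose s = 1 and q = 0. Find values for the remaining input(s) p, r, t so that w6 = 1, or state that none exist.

no solution exists

With s = 1 and q = 0 fixed, none of the 8 settings of p, r, t give w6 = 1.
For example, with p=1, r=1, t=0:
w1 = NOT p = NOT 1 = 0
w2 = w1 AND r = 0 AND 1 = 0
w3 = s XOR w2 = 1 XOR 0 = 1
w4 = t AND w3 = 0 AND 1 = 0
w5 = w4 AND w1 = 0 AND 0 = 0
w6 = q AND w5 = 0 AND 0 = 0
giving w6 = 0 ≠ 1.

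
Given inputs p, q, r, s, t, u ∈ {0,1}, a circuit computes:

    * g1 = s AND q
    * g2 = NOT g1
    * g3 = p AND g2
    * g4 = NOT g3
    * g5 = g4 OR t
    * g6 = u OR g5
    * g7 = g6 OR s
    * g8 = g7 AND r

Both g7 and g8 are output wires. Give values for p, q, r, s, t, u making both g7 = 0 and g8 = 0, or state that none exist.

p=1, q=1, r=0, s=0, t=0, u=0

Check with p=1, q=1, r=0, s=0, t=0, u=0:
g1 = s AND q = 0 AND 1 = 0
g2 = NOT g1 = NOT 0 = 1
g3 = p AND g2 = 1 AND 1 = 1
g4 = NOT g3 = NOT 1 = 0
g5 = g4 OR t = 0 OR 0 = 0
g6 = u OR g5 = 0 OR 0 = 0
g7 = g6 OR s = 0 OR 0 = 0
g8 = g7 AND r = 0 AND 0 = 0
So g7 = 0 and g8 = 0.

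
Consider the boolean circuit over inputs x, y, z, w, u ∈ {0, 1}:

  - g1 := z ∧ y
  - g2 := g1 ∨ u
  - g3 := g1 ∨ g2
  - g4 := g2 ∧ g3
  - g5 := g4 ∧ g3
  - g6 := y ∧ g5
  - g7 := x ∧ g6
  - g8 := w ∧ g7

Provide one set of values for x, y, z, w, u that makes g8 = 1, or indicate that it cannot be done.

g8 = w ∧ g7 must be 1, so both w = 1 and g7 = 1.
g7 = x ∧ g6 must be 1, so both x = 1 and g6 = 1.
Check with x=1 y=1 z=1 w=1 u=0:
g1 = z ∧ y = 1 ∧ 1 = 1
g2 = g1 ∨ u = 1 ∨ 0 = 1
g3 = g1 ∨ g2 = 1 ∨ 1 = 1
g4 = g2 ∧ g3 = 1 ∧ 1 = 1
g5 = g4 ∧ g3 = 1 ∧ 1 = 1
g6 = y ∧ g5 = 1 ∧ 1 = 1
g7 = x ∧ g6 = 1 ∧ 1 = 1
g8 = w ∧ g7 = 1 ∧ 1 = 1
So g8 = 1 as required.

x=1 y=1 z=1 w=1 u=0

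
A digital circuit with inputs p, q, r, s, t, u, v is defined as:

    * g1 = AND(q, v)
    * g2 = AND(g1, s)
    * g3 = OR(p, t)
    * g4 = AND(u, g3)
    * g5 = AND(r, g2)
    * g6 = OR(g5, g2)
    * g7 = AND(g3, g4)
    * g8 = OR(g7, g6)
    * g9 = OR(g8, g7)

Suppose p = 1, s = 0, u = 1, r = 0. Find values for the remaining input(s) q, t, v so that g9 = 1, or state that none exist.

g9 = OR(g8, g7) must be 1, so at least one of g8, g7 is 1.
Check with p = 1, s = 0, u = 1, r = 0 and q=0, t=0, v=0:
g1 = AND(q, v) = AND(0, 0) = 0
g2 = AND(g1, s) = AND(0, 0) = 0
g3 = OR(p, t) = OR(1, 0) = 1
g4 = AND(u, g3) = AND(1, 1) = 1
g5 = AND(r, g2) = AND(0, 0) = 0
g6 = OR(g5, g2) = OR(0, 0) = 0
g7 = AND(g3, g4) = AND(1, 1) = 1
g8 = OR(g7, g6) = OR(1, 0) = 1
g9 = OR(g8, g7) = OR(1, 1) = 1
So g9 = 1.

q=0 t=0 v=0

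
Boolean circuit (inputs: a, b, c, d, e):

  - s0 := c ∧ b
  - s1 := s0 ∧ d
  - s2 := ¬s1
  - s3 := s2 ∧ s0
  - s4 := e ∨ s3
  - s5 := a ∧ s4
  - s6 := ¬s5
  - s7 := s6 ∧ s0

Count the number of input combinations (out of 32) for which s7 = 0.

s7 = s6 ∧ s0 must be 0, so at least one of s6, s0 is 0.
Enumerating the 32 input combinations, 27 give s7 = 0 and 5 give s7 = 1.

27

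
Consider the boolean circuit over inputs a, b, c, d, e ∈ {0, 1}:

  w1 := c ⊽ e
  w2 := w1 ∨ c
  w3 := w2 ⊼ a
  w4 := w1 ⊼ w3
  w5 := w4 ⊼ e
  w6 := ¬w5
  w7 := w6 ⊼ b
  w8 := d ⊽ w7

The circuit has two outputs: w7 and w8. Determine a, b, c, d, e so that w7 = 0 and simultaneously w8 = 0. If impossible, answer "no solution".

a=0, b=1, c=1, d=1, e=1

Check with a=0, b=1, c=1, d=1, e=1:
w1 = c ⊽ e = 1 ⊽ 1 = 0
w2 = w1 ∨ c = 0 ∨ 1 = 1
w3 = w2 ⊼ a = 1 ⊼ 0 = 1
w4 = w1 ⊼ w3 = 0 ⊼ 1 = 1
w5 = w4 ⊼ e = 1 ⊼ 1 = 0
w6 = ¬w5 = ¬0 = 1
w7 = w6 ⊼ b = 1 ⊼ 1 = 0
w8 = d ⊽ w7 = 1 ⊽ 0 = 0
So w7 = 0 and w8 = 0.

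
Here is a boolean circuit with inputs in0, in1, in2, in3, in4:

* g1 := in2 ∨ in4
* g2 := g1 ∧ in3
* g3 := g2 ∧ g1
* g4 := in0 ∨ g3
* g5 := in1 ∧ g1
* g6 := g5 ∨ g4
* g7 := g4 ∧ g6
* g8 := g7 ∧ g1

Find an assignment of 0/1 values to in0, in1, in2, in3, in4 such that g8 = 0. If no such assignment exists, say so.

in0=0 in1=0 in2=0 in3=1 in4=0

g8 = g7 ∧ g1 must be 0, so at least one of g7, g1 is 0.
Check with in0=0 in1=0 in2=0 in3=1 in4=0:
g1 = in2 ∨ in4 = 0 ∨ 0 = 0
g2 = g1 ∧ in3 = 0 ∧ 1 = 0
g3 = g2 ∧ g1 = 0 ∧ 0 = 0
g4 = in0 ∨ g3 = 0 ∨ 0 = 0
g5 = in1 ∧ g1 = 0 ∧ 0 = 0
g6 = g5 ∨ g4 = 0 ∨ 0 = 0
g7 = g4 ∧ g6 = 0 ∧ 0 = 0
g8 = g7 ∧ g1 = 0 ∧ 0 = 0
So g8 = 0 as required.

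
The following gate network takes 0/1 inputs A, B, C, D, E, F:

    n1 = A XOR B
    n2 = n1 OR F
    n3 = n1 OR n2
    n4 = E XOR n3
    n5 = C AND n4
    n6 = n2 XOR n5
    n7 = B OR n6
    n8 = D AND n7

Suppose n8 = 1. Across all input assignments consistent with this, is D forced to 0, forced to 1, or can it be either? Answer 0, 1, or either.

n8 = D AND n7 must be 1, so both D = 1 and n7 = 1.
n7 = B OR n6 must be 1, so at least one of B, n6 is 1.
Every assignment with n8 = 1 has D = 1; there are 26 such assignment(s).

1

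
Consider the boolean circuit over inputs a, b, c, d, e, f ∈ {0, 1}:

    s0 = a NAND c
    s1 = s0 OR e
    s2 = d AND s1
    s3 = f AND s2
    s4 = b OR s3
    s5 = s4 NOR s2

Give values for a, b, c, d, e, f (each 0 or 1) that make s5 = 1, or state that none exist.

s5 = s4 NOR s2 must be 1, so both s4 = 0 and s2 = 0.
Check with a=1, b=0, c=1, d=0, e=1, f=1:
s0 = a NAND c = 1 NAND 1 = 0
s1 = s0 OR e = 0 OR 1 = 1
s2 = d AND s1 = 0 AND 1 = 0
s3 = f AND s2 = 1 AND 0 = 0
s4 = b OR s3 = 0 OR 0 = 0
s5 = s4 NOR s2 = 0 NOR 0 = 1
So s5 = 1 as required.

a=1, b=0, c=1, d=0, e=1, f=1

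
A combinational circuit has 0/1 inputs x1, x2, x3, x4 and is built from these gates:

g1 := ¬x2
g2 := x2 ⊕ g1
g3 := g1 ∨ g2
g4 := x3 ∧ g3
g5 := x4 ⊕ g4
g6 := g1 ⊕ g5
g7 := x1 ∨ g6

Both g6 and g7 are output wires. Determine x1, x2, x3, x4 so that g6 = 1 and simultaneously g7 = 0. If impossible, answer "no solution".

no solution exists

Across all 16 input combinations, none give both g6 = 1 and g7 = 0.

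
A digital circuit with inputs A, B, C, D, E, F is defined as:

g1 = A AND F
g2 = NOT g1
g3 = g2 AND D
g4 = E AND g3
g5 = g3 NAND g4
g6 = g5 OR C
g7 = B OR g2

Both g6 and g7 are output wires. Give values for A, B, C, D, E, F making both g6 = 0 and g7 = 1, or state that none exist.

A=0, B=0, C=0, D=1, E=1, F=0

Check with A=0, B=0, C=0, D=1, E=1, F=0:
g1 = A AND F = 0 AND 0 = 0
g2 = NOT g1 = NOT 0 = 1
g3 = g2 AND D = 1 AND 1 = 1
g4 = E AND g3 = 1 AND 1 = 1
g5 = g3 NAND g4 = 1 NAND 1 = 0
g6 = g5 OR C = 0 OR 0 = 0
g7 = B OR g2 = 0 OR 1 = 1
So g6 = 0 and g7 = 1.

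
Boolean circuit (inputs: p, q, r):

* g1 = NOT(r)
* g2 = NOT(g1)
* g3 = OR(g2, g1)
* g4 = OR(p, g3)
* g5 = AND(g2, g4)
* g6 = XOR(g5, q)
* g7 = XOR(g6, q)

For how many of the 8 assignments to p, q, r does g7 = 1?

4

g7 = XOR(g6, q) must be 1, so g6 and q differ.
Satisfying assignments:
  p=0, q=0, r=1
  p=0, q=1, r=1
  p=1, q=0, r=1
  p=1, q=1, r=1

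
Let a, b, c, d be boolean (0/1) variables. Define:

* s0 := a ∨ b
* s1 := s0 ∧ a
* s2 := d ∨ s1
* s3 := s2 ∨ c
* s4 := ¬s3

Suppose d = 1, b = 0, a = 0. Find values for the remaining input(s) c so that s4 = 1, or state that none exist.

With d = 1, b = 0, a = 0 fixed, none of the 2 settings of c give s4 = 1.
For example, with c=0:
s0 = a ∨ b = 0 ∨ 0 = 0
s1 = s0 ∧ a = 0 ∧ 0 = 0
s2 = d ∨ s1 = 1 ∨ 0 = 1
s3 = s2 ∨ c = 1 ∨ 0 = 1
s4 = ¬s3 = ¬1 = 0
giving s4 = 0 ≠ 1.

no solution exists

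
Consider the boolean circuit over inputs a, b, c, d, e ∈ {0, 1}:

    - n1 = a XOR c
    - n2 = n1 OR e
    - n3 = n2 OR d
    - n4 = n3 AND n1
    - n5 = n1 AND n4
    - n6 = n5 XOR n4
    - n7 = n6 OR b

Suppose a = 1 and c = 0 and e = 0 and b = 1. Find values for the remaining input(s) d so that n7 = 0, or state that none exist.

With a = 1 and c = 0 and e = 0 and b = 1 fixed, none of the 2 settings of d give n7 = 0.
For example, with d=0:
n1 = a XOR c = 1 XOR 0 = 1
n2 = n1 OR e = 1 OR 0 = 1
n3 = n2 OR d = 1 OR 0 = 1
n4 = n3 AND n1 = 1 AND 1 = 1
n5 = n1 AND n4 = 1 AND 1 = 1
n6 = n5 XOR n4 = 1 XOR 1 = 0
n7 = n6 OR b = 0 OR 1 = 1
giving n7 = 1 ≠ 0.

no solution exists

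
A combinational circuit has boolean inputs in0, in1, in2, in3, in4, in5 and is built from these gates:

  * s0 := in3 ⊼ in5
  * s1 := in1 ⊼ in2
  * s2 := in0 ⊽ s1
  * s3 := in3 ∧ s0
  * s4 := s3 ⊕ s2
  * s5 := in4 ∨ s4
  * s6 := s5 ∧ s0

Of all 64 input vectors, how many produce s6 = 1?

33

s6 = s5 ∧ s0 must be 1, so both s5 = 1 and s0 = 1.
s5 = in4 ∨ s4 must be 1, so at least one of in4, s4 is 1.
s0 = in3 ⊼ in5 must be 1, so at least one of in3, in5 is 0.
Enumerating the 64 input combinations, 33 give s6 = 1 and 31 give s6 = 0.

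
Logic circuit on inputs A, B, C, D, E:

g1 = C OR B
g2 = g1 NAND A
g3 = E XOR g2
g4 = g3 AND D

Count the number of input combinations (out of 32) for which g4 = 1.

g4 = g3 AND D must be 1, so both g3 = 1 and D = 1.
g3 = E XOR g2 must be 1, so E and g2 differ.
Enumerating the 32 input combinations, 8 give g4 = 1 and 24 give g4 = 0.

8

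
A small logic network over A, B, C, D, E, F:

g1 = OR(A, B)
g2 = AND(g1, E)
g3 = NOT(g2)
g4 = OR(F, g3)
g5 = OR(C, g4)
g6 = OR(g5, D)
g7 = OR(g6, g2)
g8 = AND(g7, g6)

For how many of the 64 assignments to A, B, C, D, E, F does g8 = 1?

g8 = AND(g7, g6) must be 1, so both g7 = 1 and g6 = 1.
Enumerating the 64 input combinations, 61 give g8 = 1 and 3 give g8 = 0.

61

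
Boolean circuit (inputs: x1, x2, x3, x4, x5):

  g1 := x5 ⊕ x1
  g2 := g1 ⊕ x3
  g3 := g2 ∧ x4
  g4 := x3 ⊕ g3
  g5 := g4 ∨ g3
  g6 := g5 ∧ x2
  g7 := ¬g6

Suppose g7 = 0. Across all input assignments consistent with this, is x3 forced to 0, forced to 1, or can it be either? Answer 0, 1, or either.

Both values of x3 occur among assignments with g7 = 0:
  x3=0: x1=0, x2=1, x3=0, x4=1, x5=1
  x3=1: x1=0, x2=1, x3=1, x4=0, x5=0

either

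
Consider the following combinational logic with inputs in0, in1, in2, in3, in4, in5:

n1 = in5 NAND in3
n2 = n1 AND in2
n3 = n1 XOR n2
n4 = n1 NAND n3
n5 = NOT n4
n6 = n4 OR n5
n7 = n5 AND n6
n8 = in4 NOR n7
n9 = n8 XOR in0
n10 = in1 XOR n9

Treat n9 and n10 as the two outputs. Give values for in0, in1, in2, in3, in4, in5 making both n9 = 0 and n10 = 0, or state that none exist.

in0=0, in1=0, in2=1, in3=0, in4=1, in5=1

Check with in0=0, in1=0, in2=1, in3=0, in4=1, in5=1:
n1 = in5 NAND in3 = 1 NAND 0 = 1
n2 = n1 AND in2 = 1 AND 1 = 1
n3 = n1 XOR n2 = 1 XOR 1 = 0
n4 = n1 NAND n3 = 1 NAND 0 = 1
n5 = NOT n4 = NOT 1 = 0
n6 = n4 OR n5 = 1 OR 0 = 1
n7 = n5 AND n6 = 0 AND 1 = 0
n8 = in4 NOR n7 = 1 NOR 0 = 0
n9 = n8 XOR in0 = 0 XOR 0 = 0
n10 = in1 XOR n9 = 0 XOR 0 = 0
So n9 = 0 and n10 = 0.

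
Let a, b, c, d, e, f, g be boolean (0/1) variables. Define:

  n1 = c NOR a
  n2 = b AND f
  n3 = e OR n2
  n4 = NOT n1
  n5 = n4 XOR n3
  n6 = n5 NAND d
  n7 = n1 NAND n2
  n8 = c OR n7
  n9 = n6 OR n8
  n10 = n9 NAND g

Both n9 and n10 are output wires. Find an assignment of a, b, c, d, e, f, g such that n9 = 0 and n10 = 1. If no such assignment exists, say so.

Check with a=0, b=1, c=0, d=1, e=1, f=1, g=0:
n1 = c NOR a = 0 NOR 0 = 1
n2 = b AND f = 1 AND 1 = 1
n3 = e OR n2 = 1 OR 1 = 1
n4 = NOT n1 = NOT 1 = 0
n5 = n4 XOR n3 = 0 XOR 1 = 1
n6 = n5 NAND d = 1 NAND 1 = 0
n7 = n1 NAND n2 = 1 NAND 1 = 0
n8 = c OR n7 = 0 OR 0 = 0
n9 = n6 OR n8 = 0 OR 0 = 0
n10 = n9 NAND g = 0 NAND 0 = 1
So n9 = 0 and n10 = 1.

a=0, b=1, c=0, d=1, e=1, f=1, g=0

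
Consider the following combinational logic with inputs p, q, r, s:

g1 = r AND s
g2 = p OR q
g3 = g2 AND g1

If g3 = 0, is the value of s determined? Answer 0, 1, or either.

Both values of s occur among assignments with g3 = 0:
  s=0: p=0, q=0, r=0, s=0
  s=1: p=0, q=0, r=0, s=1

either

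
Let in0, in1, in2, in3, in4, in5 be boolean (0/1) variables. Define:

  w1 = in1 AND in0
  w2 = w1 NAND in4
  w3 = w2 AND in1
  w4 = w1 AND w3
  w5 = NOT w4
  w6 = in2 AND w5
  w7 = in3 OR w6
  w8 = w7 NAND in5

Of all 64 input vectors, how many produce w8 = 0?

w8 = w7 NAND in5 must be 0, so both w7 = 1 and in5 = 1.
w7 = in3 OR w6 must be 1, so at least one of in3, w6 is 1.
Enumerating the 64 input combinations, 23 give w8 = 0 and 41 give w8 = 1.

23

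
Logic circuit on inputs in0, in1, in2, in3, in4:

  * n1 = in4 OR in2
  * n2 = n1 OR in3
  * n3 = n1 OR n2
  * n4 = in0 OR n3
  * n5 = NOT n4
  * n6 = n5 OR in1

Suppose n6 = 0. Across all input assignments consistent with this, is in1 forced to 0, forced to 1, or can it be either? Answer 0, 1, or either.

0

n6 = n5 OR in1 must be 0, so both n5 = 0 and in1 = 0.
Every assignment with n6 = 0 has in1 = 0; there are 15 such assignment(s).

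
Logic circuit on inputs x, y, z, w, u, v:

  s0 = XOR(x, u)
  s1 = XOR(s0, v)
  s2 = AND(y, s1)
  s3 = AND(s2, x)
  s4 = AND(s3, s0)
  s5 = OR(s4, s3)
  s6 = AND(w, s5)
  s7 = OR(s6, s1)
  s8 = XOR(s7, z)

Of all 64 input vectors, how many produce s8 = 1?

s8 = XOR(s7, z) must be 1, so s7 and z differ.
Enumerating the 64 input combinations, 32 give s8 = 1 and 32 give s8 = 0.

32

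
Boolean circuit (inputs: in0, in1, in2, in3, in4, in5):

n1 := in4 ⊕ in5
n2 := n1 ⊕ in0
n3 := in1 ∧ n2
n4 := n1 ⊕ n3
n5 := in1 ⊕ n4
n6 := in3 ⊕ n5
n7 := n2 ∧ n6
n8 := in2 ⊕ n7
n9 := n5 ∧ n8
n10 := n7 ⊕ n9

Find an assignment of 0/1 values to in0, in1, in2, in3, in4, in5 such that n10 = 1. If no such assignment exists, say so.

n10 = n7 ⊕ n9 must be 1, so n7 and n9 differ.
Check with in0=1, in1=0, in2=1, in3=1, in4=0, in5=1:
n1 = in4 ⊕ in5 = 0 ⊕ 1 = 1
n2 = n1 ⊕ in0 = 1 ⊕ 1 = 0
n3 = in1 ∧ n2 = 0 ∧ 0 = 0
n4 = n1 ⊕ n3 = 1 ⊕ 0 = 1
n5 = in1 ⊕ n4 = 0 ⊕ 1 = 1
n6 = in3 ⊕ n5 = 1 ⊕ 1 = 0
n7 = n2 ∧ n6 = 0 ∧ 0 = 0
n8 = in2 ⊕ n7 = 1 ⊕ 0 = 1
n9 = n5 ∧ n8 = 1 ∧ 1 = 1
n10 = n7 ⊕ n9 = 0 ⊕ 1 = 1
So n10 = 1 as required.

in0=1, in1=0, in2=1, in3=1, in4=0, in5=1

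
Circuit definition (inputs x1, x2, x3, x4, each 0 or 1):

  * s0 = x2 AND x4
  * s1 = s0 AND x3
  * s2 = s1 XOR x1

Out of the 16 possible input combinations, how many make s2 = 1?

8

s2 = s1 XOR x1 must be 1, so s1 and x1 differ.
Enumerating the 16 input combinations, 8 give s2 = 1 and 8 give s2 = 0.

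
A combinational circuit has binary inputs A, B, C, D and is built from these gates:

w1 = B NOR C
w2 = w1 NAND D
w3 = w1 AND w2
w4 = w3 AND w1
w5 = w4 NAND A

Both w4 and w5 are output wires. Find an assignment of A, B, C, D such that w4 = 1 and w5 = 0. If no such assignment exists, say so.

Check with A=1, B=0, C=0, D=0:
w1 = B NOR C = 0 NOR 0 = 1
w2 = w1 NAND D = 1 NAND 0 = 1
w3 = w1 AND w2 = 1 AND 1 = 1
w4 = w3 AND w1 = 1 AND 1 = 1
w5 = w4 NAND A = 1 NAND 1 = 0
So w4 = 1 and w5 = 0.

A=1, B=0, C=0, D=0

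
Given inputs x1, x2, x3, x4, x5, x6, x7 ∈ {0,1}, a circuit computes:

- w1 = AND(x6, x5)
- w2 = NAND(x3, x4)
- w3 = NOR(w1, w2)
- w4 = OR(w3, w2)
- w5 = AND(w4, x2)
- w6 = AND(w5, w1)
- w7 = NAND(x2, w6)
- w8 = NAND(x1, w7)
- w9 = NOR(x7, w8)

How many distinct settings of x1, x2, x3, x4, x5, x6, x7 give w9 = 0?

99

w9 = NOR(x7, w8) must be 0, so at least one of x7, w8 is 1.
Enumerating the 128 input combinations, 99 give w9 = 0 and 29 give w9 = 1.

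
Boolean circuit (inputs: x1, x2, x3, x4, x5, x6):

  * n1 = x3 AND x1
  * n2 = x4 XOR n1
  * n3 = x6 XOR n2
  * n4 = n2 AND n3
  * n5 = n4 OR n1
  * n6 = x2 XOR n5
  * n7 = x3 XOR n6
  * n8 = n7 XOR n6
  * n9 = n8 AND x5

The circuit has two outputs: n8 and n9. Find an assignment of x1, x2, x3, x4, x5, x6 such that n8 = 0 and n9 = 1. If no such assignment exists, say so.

no solution exists

Across all 64 input combinations, none give both n8 = 0 and n9 = 1.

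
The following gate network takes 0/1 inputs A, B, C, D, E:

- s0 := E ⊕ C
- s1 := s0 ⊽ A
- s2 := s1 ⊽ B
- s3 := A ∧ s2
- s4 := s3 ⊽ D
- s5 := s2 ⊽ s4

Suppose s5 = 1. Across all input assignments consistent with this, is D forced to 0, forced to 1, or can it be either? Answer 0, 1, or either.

1

s5 = s2 ⊽ s4 must be 1, so both s2 = 0 and s4 = 0.
s2 = s1 ⊽ B must be 0, so at least one of s1, B is 1.
s4 = s3 ⊽ D must be 0, so at least one of s3, D is 1.
Every assignment with s5 = 1 has D = 1; there are 10 such assignment(s).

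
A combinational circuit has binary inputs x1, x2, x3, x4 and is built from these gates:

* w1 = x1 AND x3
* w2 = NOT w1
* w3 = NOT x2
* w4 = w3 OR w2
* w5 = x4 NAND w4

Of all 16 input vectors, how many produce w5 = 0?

w5 = x4 NAND w4 must be 0, so both x4 = 1 and w4 = 1.
w4 = w3 OR w2 must be 1, so at least one of w3, w2 is 1.
Enumerating the 16 input combinations, 7 give w5 = 0 and 9 give w5 = 1.

7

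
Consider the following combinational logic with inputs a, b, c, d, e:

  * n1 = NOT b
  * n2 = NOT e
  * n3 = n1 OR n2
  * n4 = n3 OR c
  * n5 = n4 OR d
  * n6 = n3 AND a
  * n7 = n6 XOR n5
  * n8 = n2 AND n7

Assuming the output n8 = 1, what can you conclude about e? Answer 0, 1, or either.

n8 = n2 AND n7 must be 1, so both n2 = 1 and n7 = 1.
n2 = NOT e must be 1, so e = 0.
Every assignment with n8 = 1 has e = 0; there are 8 such assignment(s).

0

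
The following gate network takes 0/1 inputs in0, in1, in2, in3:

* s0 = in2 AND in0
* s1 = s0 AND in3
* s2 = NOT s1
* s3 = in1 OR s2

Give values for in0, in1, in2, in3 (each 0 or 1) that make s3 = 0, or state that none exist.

in0=1, in1=0, in2=1, in3=1

Check with in0=1, in1=0, in2=1, in3=1:
s0 = in2 AND in0 = 1 AND 1 = 1
s1 = s0 AND in3 = 1 AND 1 = 1
s2 = NOT s1 = NOT 1 = 0
s3 = in1 OR s2 = 0 OR 0 = 0
So s3 = 0 as required.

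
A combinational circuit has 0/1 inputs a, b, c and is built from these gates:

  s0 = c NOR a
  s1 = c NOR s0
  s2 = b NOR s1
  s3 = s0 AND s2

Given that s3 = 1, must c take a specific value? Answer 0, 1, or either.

s3 = s0 AND s2 must be 1, so both s0 = 1 and s2 = 1.
s0 = c NOR a must be 1, so both c = 0 and a = 0.
s2 = b NOR s1 must be 1, so both b = 0 and s1 = 0.
Every assignment with s3 = 1 has c = 0; there are 1 such assignment(s).
  a=0, b=0, c=0

0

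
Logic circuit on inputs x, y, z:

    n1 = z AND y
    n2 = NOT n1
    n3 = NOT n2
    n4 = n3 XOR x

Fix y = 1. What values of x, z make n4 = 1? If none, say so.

Check with y = 1 and x=1, z=0:
n1 = z AND y = 0 AND 1 = 0
n2 = NOT n1 = NOT 0 = 1
n3 = NOT n2 = NOT 1 = 0
n4 = n3 XOR x = 0 XOR 1 = 1
So n4 = 1.

x=1 z=0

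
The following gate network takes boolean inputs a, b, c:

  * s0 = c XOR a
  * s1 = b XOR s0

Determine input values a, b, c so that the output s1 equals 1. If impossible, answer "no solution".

s1 = b XOR s0 must be 1, so b and s0 differ.
Check with a=0, b=0, c=1:
s0 = c XOR a = 1 XOR 0 = 1
s1 = b XOR s0 = 0 XOR 1 = 1
So s1 = 1 as required.

a=0, b=0, c=1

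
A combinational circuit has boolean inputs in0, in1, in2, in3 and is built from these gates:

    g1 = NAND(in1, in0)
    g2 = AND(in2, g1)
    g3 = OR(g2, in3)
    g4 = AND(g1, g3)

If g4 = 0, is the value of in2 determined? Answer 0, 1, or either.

either

Both values of in2 occur among assignments with g4 = 0:
  in2=0: in0=0, in1=0, in2=0, in3=0
  in2=1: in0=1, in1=1, in2=1, in3=0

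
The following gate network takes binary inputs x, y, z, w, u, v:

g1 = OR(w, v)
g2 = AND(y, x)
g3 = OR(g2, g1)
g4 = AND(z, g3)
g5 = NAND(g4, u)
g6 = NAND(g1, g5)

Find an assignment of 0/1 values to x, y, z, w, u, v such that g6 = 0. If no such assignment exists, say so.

x=1, y=1, z=0, w=0, u=1, v=1

Check with x=1, y=1, z=0, w=0, u=1, v=1:
g1 = OR(w, v) = OR(0, 1) = 1
g2 = AND(y, x) = AND(1, 1) = 1
g3 = OR(g2, g1) = OR(1, 1) = 1
g4 = AND(z, g3) = AND(0, 1) = 0
g5 = NAND(g4, u) = NAND(0, 1) = 1
g6 = NAND(g1, g5) = NAND(1, 1) = 0
So g6 = 0 as required.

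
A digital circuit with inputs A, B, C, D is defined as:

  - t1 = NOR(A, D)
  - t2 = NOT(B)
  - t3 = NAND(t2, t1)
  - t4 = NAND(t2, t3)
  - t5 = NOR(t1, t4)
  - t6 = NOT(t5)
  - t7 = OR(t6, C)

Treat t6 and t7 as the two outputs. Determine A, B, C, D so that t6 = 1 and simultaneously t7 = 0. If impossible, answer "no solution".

no solution exists

Across all 16 input combinations, none give both t6 = 1 and t7 = 0.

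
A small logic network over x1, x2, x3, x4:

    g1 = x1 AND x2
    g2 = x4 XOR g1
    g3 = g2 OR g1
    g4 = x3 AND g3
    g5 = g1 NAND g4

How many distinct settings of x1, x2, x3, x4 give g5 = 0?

g5 = g1 NAND g4 must be 0, so both g1 = 1 and g4 = 1.
g1 = x1 AND x2 must be 1, so both x1 = 1 and x2 = 1.
Satisfying assignments:
  x1=1, x2=1, x3=1, x4=0
  x1=1, x2=1, x3=1, x4=1

2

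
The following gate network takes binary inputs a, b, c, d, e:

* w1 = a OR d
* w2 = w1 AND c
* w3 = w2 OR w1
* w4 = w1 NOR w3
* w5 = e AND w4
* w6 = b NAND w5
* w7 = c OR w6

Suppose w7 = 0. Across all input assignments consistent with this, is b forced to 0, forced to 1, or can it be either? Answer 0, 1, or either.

1

w7 = c OR w6 must be 0, so both c = 0 and w6 = 0.
Every assignment with w7 = 0 has b = 1; there are 1 such assignment(s).
  a=0, b=1, c=0, d=0, e=1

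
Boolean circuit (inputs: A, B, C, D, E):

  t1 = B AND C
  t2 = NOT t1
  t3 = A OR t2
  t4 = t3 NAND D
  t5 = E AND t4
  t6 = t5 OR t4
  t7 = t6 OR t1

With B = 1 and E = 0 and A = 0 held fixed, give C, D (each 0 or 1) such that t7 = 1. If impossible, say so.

C=1, D=1

t7 = t6 OR t1 must be 1, so at least one of t6, t1 is 1.
Check with B = 1 and E = 0 and A = 0 and C=1, D=1:
t1 = B AND C = 1 AND 1 = 1
t2 = NOT t1 = NOT 1 = 0
t3 = A OR t2 = 0 OR 0 = 0
t4 = t3 NAND D = 0 NAND 1 = 1
t5 = E AND t4 = 0 AND 1 = 0
t6 = t5 OR t4 = 0 OR 1 = 1
t7 = t6 OR t1 = 1 OR 1 = 1
So t7 = 1.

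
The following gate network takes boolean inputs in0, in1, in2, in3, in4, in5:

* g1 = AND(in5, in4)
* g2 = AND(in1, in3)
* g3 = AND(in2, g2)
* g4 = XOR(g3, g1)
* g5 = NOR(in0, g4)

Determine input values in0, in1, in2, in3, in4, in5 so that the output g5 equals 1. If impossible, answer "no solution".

in0=0, in1=1, in2=0, in3=0, in4=0, in5=1

Check with in0=0, in1=1, in2=0, in3=0, in4=0, in5=1:
g1 = AND(in5, in4) = AND(1, 0) = 0
g2 = AND(in1, in3) = AND(1, 0) = 0
g3 = AND(in2, g2) = AND(0, 0) = 0
g4 = XOR(g3, g1) = XOR(0, 0) = 0
g5 = NOR(in0, g4) = NOR(0, 0) = 1
So g5 = 1 as required.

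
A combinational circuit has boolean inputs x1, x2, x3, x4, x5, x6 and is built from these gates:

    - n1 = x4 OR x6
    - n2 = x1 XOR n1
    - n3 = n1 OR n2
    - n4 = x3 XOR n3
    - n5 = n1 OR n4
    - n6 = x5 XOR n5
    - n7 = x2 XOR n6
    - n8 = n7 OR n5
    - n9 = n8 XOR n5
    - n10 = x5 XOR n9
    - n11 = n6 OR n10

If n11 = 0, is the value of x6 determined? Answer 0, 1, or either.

0

n11 = n6 OR n10 must be 0, so both n6 = 0 and n10 = 0.
n6 = x5 XOR n5 must be 0, so x5 and n5 are equal.
Every assignment with n11 = 0 has x6 = 0; there are 2 such assignment(s).
  x1=0, x2=0, x3=0, x4=0, x5=0, x6=0
  x1=1, x2=0, x3=1, x4=0, x5=0, x6=0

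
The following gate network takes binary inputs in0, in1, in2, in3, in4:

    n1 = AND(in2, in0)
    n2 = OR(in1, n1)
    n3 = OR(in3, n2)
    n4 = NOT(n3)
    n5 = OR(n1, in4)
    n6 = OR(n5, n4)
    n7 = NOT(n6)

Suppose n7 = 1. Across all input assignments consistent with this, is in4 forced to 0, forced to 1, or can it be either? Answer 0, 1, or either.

0

n7 = NOT(n6) must be 1, so n6 = 0.
Every assignment with n7 = 1 has in4 = 0; there are 9 such assignment(s).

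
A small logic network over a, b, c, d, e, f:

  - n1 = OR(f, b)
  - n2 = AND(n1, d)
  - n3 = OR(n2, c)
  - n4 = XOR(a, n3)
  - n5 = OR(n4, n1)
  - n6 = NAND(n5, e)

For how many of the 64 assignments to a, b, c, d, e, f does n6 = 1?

36

n6 = NAND(n5, e) must be 1, so at least one of n5, e is 0.
Enumerating the 64 input combinations, 36 give n6 = 1 and 28 give n6 = 0.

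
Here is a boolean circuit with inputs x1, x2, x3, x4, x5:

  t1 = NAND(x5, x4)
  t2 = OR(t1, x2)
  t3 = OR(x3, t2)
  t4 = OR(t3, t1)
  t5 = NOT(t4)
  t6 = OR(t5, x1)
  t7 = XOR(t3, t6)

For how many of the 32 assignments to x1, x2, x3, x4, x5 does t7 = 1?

17

t7 = XOR(t3, t6) must be 1, so t3 and t6 differ.
Enumerating the 32 input combinations, 17 give t7 = 1 and 15 give t7 = 0.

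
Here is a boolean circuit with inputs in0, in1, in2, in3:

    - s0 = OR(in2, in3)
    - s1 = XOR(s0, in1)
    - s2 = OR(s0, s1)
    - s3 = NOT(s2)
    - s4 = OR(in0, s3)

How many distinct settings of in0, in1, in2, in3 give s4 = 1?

9

s4 = OR(in0, s3) must be 1, so at least one of in0, s3 is 1.
Enumerating the 16 input combinations, 9 give s4 = 1 and 7 give s4 = 0.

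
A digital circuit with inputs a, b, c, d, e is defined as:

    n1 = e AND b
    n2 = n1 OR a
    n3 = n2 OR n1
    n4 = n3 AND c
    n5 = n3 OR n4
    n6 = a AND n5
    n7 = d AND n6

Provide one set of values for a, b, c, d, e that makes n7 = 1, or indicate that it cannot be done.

a=1, b=1, c=0, d=1, e=1

Check with a=1, b=1, c=0, d=1, e=1:
n1 = e AND b = 1 AND 1 = 1
n2 = n1 OR a = 1 OR 1 = 1
n3 = n2 OR n1 = 1 OR 1 = 1
n4 = n3 AND c = 1 AND 0 = 0
n5 = n3 OR n4 = 1 OR 0 = 1
n6 = a AND n5 = 1 AND 1 = 1
n7 = d AND n6 = 1 AND 1 = 1
So n7 = 1 as required.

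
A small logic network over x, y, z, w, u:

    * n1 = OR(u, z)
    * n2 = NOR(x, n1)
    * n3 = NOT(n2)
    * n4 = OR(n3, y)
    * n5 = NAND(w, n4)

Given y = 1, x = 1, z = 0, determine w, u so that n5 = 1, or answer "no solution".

w=0, u=1

n5 = NAND(w, n4) must be 1, so at least one of w, n4 is 0.
Check with y = 1, x = 1, z = 0 and w=0, u=1:
n1 = OR(u, z) = OR(1, 0) = 1
n2 = NOR(x, n1) = NOR(1, 1) = 0
n3 = NOT(n2) = NOT 0 = 1
n4 = OR(n3, y) = OR(1, 1) = 1
n5 = NAND(w, n4) = NAND(0, 1) = 1
So n5 = 1.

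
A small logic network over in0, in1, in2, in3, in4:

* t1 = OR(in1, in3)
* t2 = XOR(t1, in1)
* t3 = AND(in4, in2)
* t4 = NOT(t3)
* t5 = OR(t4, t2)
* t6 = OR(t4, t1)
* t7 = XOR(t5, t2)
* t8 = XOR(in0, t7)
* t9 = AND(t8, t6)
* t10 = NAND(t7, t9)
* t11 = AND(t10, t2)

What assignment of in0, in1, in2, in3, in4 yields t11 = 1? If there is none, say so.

Check with in0=0, in1=0, in2=1, in3=1, in4=1:
t1 = OR(in1, in3) = OR(0, 1) = 1
t2 = XOR(t1, in1) = XOR(1, 0) = 1
t3 = AND(in4, in2) = AND(1, 1) = 1
t4 = NOT(t3) = NOT 1 = 0
t5 = OR(t4, t2) = OR(0, 1) = 1
t6 = OR(t4, t1) = OR(0, 1) = 1
t7 = XOR(t5, t2) = XOR(1, 1) = 0
t8 = XOR(in0, t7) = XOR(0, 0) = 0
t9 = AND(t8, t6) = AND(0, 1) = 0
t10 = NAND(t7, t9) = NAND(0, 0) = 1
t11 = AND(t10, t2) = AND(1, 1) = 1
So t11 = 1 as required.

in0=0, in1=0, in2=1, in3=1, in4=1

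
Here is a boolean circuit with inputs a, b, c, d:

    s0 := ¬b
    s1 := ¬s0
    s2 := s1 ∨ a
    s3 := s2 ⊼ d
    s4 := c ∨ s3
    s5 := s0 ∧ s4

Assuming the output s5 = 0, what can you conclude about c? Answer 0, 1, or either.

Both values of c occur among assignments with s5 = 0:
  c=0: a=0, b=1, c=0, d=0
  c=1: a=0, b=1, c=1, d=0

either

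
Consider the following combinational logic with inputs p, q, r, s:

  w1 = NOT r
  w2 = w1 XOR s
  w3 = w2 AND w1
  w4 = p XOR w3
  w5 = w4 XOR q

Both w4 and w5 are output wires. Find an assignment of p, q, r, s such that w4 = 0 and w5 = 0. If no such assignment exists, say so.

Check with p=1 q=0 r=0 s=0:
w1 = NOT r = NOT 0 = 1
w2 = w1 XOR s = 1 XOR 0 = 1
w3 = w2 AND w1 = 1 AND 1 = 1
w4 = p XOR w3 = 1 XOR 1 = 0
w5 = w4 XOR q = 0 XOR 0 = 0
So w4 = 0 and w5 = 0.

p=1 q=0 r=0 s=0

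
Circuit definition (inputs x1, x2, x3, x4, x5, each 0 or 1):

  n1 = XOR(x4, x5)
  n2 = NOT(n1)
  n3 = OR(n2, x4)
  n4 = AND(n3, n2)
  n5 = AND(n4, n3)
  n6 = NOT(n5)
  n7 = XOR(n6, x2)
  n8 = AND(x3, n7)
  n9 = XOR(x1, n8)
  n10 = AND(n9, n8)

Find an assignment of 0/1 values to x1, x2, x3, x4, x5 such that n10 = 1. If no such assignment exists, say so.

x1=0 x2=1 x3=1 x4=1 x5=1

Check with x1=0 x2=1 x3=1 x4=1 x5=1:
n1 = XOR(x4, x5) = XOR(1, 1) = 0
n2 = NOT(n1) = NOT 0 = 1
n3 = OR(n2, x4) = OR(1, 1) = 1
n4 = AND(n3, n2) = AND(1, 1) = 1
n5 = AND(n4, n3) = AND(1, 1) = 1
n6 = NOT(n5) = NOT 1 = 0
n7 = XOR(n6, x2) = XOR(0, 1) = 1
n8 = AND(x3, n7) = AND(1, 1) = 1
n9 = XOR(x1, n8) = XOR(0, 1) = 1
n10 = AND(n9, n8) = AND(1, 1) = 1
So n10 = 1 as required.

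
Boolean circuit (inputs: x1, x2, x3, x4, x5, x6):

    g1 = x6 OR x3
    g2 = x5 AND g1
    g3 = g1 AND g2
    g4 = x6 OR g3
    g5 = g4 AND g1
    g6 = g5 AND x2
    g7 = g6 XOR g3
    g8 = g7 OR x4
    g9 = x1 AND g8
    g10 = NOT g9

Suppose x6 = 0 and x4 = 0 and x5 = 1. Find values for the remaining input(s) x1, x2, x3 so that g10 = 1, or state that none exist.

g10 = NOT g9 must be 1, so g9 = 0.
Check with x6 = 0 and x4 = 0 and x5 = 1 and x1=0, x2=0, x3=0:
g1 = x6 OR x3 = 0 OR 0 = 0
g2 = x5 AND g1 = 1 AND 0 = 0
g3 = g1 AND g2 = 0 AND 0 = 0
g4 = x6 OR g3 = 0 OR 0 = 0
g5 = g4 AND g1 = 0 AND 0 = 0
g6 = g5 AND x2 = 0 AND 0 = 0
g7 = g6 XOR g3 = 0 XOR 0 = 0
g8 = g7 OR x4 = 0 OR 0 = 0
g9 = x1 AND g8 = 0 AND 0 = 0
g10 = NOT g9 = NOT 0 = 1
So g10 = 1.

x1=0 x2=0 x3=0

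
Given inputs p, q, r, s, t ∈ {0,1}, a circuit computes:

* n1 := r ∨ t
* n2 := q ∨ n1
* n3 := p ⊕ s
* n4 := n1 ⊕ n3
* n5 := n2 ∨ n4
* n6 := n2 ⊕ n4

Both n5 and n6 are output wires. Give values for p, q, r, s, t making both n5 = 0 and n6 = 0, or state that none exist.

p=1 q=0 r=0 s=1 t=0

Check with p=1 q=0 r=0 s=1 t=0:
n1 = r ∨ t = 0 ∨ 0 = 0
n2 = q ∨ n1 = 0 ∨ 0 = 0
n3 = p ⊕ s = 1 ⊕ 1 = 0
n4 = n1 ⊕ n3 = 0 ⊕ 0 = 0
n5 = n2 ∨ n4 = 0 ∨ 0 = 0
n6 = n2 ⊕ n4 = 0 ⊕ 0 = 0
So n5 = 0 and n6 = 0.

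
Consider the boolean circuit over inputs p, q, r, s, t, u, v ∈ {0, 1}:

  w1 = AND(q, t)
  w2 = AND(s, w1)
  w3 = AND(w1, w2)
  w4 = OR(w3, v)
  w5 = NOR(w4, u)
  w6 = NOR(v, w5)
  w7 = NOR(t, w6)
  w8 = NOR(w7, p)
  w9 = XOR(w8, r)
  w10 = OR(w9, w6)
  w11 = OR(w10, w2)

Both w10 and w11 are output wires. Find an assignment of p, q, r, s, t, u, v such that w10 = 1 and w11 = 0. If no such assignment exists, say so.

Across all 128 input combinations, none give both w10 = 1 and w11 = 0.

no solution exists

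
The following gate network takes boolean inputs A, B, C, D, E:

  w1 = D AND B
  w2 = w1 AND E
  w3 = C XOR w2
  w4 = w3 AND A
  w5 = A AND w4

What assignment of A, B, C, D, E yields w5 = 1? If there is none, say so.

Check with A=1 B=1 C=1 D=1 E=0:
w1 = D AND B = 1 AND 1 = 1
w2 = w1 AND E = 1 AND 0 = 0
w3 = C XOR w2 = 1 XOR 0 = 1
w4 = w3 AND A = 1 AND 1 = 1
w5 = A AND w4 = 1 AND 1 = 1
So w5 = 1 as required.

A=1 B=1 C=1 D=1 E=0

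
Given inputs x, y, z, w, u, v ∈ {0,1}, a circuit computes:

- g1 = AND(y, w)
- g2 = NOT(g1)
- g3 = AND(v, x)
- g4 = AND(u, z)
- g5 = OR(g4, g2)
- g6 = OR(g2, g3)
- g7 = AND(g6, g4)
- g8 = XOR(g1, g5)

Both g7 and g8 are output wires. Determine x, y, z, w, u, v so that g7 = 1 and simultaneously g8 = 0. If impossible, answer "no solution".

x=1, y=1, z=1, w=1, u=1, v=1

Check with x=1, y=1, z=1, w=1, u=1, v=1:
g1 = AND(y, w) = AND(1, 1) = 1
g2 = NOT(g1) = NOT 1 = 0
g3 = AND(v, x) = AND(1, 1) = 1
g4 = AND(u, z) = AND(1, 1) = 1
g5 = OR(g4, g2) = OR(1, 0) = 1
g6 = OR(g2, g3) = OR(0, 1) = 1
g7 = AND(g6, g4) = AND(1, 1) = 1
g8 = XOR(g1, g5) = XOR(1, 1) = 0
So g7 = 1 and g8 = 0.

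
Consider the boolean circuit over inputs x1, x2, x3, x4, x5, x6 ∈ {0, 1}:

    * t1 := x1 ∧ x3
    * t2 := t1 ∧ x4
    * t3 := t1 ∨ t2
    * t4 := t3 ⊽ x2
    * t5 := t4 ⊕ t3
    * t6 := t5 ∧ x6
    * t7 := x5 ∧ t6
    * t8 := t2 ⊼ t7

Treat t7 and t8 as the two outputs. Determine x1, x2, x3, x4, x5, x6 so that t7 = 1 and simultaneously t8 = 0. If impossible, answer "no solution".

Check with x1=1, x2=0, x3=1, x4=1, x5=1, x6=1:
t1 = x1 ∧ x3 = 1 ∧ 1 = 1
t2 = t1 ∧ x4 = 1 ∧ 1 = 1
t3 = t1 ∨ t2 = 1 ∨ 1 = 1
t4 = t3 ⊽ x2 = 1 ⊽ 0 = 0
t5 = t4 ⊕ t3 = 0 ⊕ 1 = 1
t6 = t5 ∧ x6 = 1 ∧ 1 = 1
t7 = x5 ∧ t6 = 1 ∧ 1 = 1
t8 = t2 ⊼ t7 = 1 ⊼ 1 = 0
So t7 = 1 and t8 = 0.

x1=1, x2=0, x3=1, x4=1, x5=1, x6=1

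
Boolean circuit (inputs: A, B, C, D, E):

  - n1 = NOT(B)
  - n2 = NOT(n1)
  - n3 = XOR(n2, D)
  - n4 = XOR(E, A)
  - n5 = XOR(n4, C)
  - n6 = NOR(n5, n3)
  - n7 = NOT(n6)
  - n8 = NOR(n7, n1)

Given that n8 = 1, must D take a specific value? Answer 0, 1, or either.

n8 = NOR(n7, n1) must be 1, so both n7 = 0 and n1 = 0.
n7 = NOT(n6) must be 0, so n6 = 1.
Every assignment with n8 = 1 has D = 1; there are 4 such assignment(s).
  A=0, B=1, C=0, D=1, E=0
  A=0, B=1, C=1, D=1, E=1
  A=1, B=1, C=0, D=1, E=1
  A=1, B=1, C=1, D=1, E=0

1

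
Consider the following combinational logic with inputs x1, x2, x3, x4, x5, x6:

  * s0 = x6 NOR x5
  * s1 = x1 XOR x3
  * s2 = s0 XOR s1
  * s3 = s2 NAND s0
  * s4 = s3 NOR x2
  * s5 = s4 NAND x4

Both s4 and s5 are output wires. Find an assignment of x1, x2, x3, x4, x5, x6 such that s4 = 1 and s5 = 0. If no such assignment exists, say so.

x1=0, x2=0, x3=0, x4=1, x5=0, x6=0

Check with x1=0, x2=0, x3=0, x4=1, x5=0, x6=0:
s0 = x6 NOR x5 = 0 NOR 0 = 1
s1 = x1 XOR x3 = 0 XOR 0 = 0
s2 = s0 XOR s1 = 1 XOR 0 = 1
s3 = s2 NAND s0 = 1 NAND 1 = 0
s4 = s3 NOR x2 = 0 NOR 0 = 1
s5 = s4 NAND x4 = 1 NAND 1 = 0
So s4 = 1 and s5 = 0.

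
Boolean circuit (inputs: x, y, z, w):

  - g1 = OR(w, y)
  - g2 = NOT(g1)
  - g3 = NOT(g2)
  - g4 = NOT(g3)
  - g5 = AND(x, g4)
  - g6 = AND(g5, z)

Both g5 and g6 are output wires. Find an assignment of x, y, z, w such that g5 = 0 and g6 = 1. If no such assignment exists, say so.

no solution exists

Across all 16 input combinations, none give both g5 = 0 and g6 = 1.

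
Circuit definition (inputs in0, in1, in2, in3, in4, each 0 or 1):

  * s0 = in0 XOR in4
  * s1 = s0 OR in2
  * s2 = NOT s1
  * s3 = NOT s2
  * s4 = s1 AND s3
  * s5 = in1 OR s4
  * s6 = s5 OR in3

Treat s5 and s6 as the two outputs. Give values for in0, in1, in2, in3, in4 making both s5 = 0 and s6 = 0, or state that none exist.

Check with in0=0, in1=0, in2=0, in3=0, in4=0:
s0 = in0 XOR in4 = 0 XOR 0 = 0
s1 = s0 OR in2 = 0 OR 0 = 0
s2 = NOT s1 = NOT 0 = 1
s3 = NOT s2 = NOT 1 = 0
s4 = s1 AND s3 = 0 AND 0 = 0
s5 = in1 OR s4 = 0 OR 0 = 0
s6 = s5 OR in3 = 0 OR 0 = 0
So s5 = 0 and s6 = 0.

in0=0, in1=0, in2=0, in3=0, in4=0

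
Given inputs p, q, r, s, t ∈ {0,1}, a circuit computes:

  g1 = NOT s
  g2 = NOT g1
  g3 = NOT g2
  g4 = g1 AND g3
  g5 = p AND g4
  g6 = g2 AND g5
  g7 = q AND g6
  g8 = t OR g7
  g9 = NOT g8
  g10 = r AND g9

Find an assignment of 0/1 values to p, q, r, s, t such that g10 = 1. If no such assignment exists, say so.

p=0 q=1 r=1 s=1 t=0

g10 = r AND g9 must be 1, so both r = 1 and g9 = 1.
g9 = NOT g8 must be 1, so g8 = 0.
g8 = t OR g7 must be 0, so both t = 0 and g7 = 0.
Check with p=0 q=1 r=1 s=1 t=0:
g1 = NOT s = NOT 1 = 0
g2 = NOT g1 = NOT 0 = 1
g3 = NOT g2 = NOT 1 = 0
g4 = g1 AND g3 = 0 AND 0 = 0
g5 = p AND g4 = 0 AND 0 = 0
g6 = g2 AND g5 = 1 AND 0 = 0
g7 = q AND g6 = 1 AND 0 = 0
g8 = t OR g7 = 0 OR 0 = 0
g9 = NOT g8 = NOT 0 = 1
g10 = r AND g9 = 1 AND 1 = 1
So g10 = 1 as required.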